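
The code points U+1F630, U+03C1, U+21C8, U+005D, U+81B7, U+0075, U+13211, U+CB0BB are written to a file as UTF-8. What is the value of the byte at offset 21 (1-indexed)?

0x82

1-indexed offset 21 is 0-indexed offset 20.
U+1F630 → 4-byte form F0 9F 98 B0 at offsets 0–3.
U+03C1 → 2-byte form CF 81 at offsets 4–5.
U+21C8 → 3-byte form E2 87 88 at offsets 6–8.
U+005D → 1-byte form 5D at offsets 9–9.
U+81B7 → 3-byte form E8 86 B7 at offsets 10–12.
U+0075 → 1-byte form 75 at offsets 13–13.
U+13211 → 4-byte form F0 93 88 91 at offsets 14–17.
U+CB0BB → 4-byte form F3 8B 82 BB at offsets 18–21.
Offset 20 falls in char 8's range; it's byte 3 of F3 8B 82 BB = 0x82.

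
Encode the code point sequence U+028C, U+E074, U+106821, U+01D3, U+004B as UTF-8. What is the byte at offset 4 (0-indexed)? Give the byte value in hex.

U+028C → 2-byte form CA 8C at offsets 0–1.
U+E074 → 3-byte form EE 81 B4 at offsets 2–4.
Offset 4 falls in char 2's range; it's byte 3 of EE 81 B4 = 0xB4.

0xB4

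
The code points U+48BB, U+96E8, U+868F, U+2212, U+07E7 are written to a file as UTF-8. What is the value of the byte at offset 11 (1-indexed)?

1-indexed offset 11 is 0-indexed offset 10.
U+48BB → 3-byte form E4 A2 BB at offsets 0–2.
U+96E8 → 3-byte form E9 9B A8 at offsets 3–5.
U+868F → 3-byte form E8 9A 8F at offsets 6–8.
U+2212 → 3-byte form E2 88 92 at offsets 9–11.
Offset 10 falls in char 4's range; it's byte 2 of E2 88 92 = 0x88.

0x88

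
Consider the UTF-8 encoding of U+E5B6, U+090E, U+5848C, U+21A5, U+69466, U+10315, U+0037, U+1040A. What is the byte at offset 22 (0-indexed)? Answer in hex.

0xF0

U+E5B6 → 3-byte form EE 96 B6 at offsets 0–2.
U+090E → 3-byte form E0 A4 8E at offsets 3–5.
U+5848C → 4-byte form F1 98 92 8C at offsets 6–9.
U+21A5 → 3-byte form E2 86 A5 at offsets 10–12.
U+69466 → 4-byte form F1 A9 91 A6 at offsets 13–16.
U+10315 → 4-byte form F0 90 8C 95 at offsets 17–20.
U+0037 → 1-byte form 37 at offsets 21–21.
U+1040A → 4-byte form F0 90 90 8A at offsets 22–25.
Offset 22 falls in char 8's range; it's byte 1 of F0 90 90 8A = 0xF0.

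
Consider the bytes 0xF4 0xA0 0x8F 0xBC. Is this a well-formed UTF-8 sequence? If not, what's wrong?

Leading byte 0xF4 = 11110100 → 4-byte form.
Payload = 0x1203FC, which exceeds U+10FFFF, the maximum Unicode code point. (Leading bytes F5–FF, or F4 followed by ≥ 0x90, are invalid.)

invalid (encodes a value above U+10FFFF)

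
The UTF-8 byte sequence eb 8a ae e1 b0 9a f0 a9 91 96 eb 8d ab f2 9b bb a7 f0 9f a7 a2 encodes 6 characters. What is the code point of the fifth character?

Offset 0: leading byte 0xEB = 11101011 → 3-byte char #1 = EB 8A AE.
Offset 3: leading byte 0xE1 = 11100001 → 3-byte char #2 = E1 B0 9A.
Offset 6: leading byte 0xF0 = 11110000 → 4-byte char #3 = F0 A9 91 96.
Offset 10: leading byte 0xEB = 11101011 → 3-byte char #4 = EB 8D AB.
Offset 13: leading byte 0xF2 = 11110010 → 4-byte char #5 = F2 9B BB A7.
Leading byte 0xF2 = 11110010 matches 11110xxx → 4-byte sequence.
Byte 1: 0xF2 = 11110010, payload 010 (3 bits).
Byte 2: 0x9B = 10011011 (10xxxxxx ✓), payload 011011.
Byte 3: 0xBB = 10111011 (10xxxxxx ✓), payload 111011.
Byte 4: 0xA7 = 10100111 (10xxxxxx ✓), payload 100111.
Concatenate: 010011011111011100111 = 0x9BEE7 (21 bits → U+9BEE7).

U+9BEE7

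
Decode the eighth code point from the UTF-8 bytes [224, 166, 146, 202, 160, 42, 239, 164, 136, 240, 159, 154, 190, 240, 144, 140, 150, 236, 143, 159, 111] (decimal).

U+006F

Offset 0: leading byte 0xE0 = 11100000 → 3-byte char #1 = E0 A6 92.
Offset 3: leading byte 0xCA = 11001010 → 2-byte char #2 = CA A0.
Offset 5: leading byte 0x2A = 00101010 → 1-byte char #3 = 2A.
Offset 6: leading byte 0xEF = 11101111 → 3-byte char #4 = EF A4 88.
Offset 9: leading byte 0xF0 = 11110000 → 4-byte char #5 = F0 9F 9A BE.
Offset 13: leading byte 0xF0 = 11110000 → 4-byte char #6 = F0 90 8C 96.
Offset 17: leading byte 0xEC = 11101100 → 3-byte char #7 = EC 8F 9F.
Offset 20: leading byte 0x6F = 01101111 → 1-byte char #8 = 6F.
Leading byte 0x6F = 01101111 matches 0xxxxxxx → 1-byte sequence.
Byte 1: 0x6F = 01101111, payload 1101111 (7 bits).
Concatenate: 1101111 = 0x6F (7 bits → U+006F).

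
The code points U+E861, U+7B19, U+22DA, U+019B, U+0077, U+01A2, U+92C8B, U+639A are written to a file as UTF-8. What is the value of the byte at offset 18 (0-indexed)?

0xE6

U+E861 → 3-byte form EE A1 A1 at offsets 0–2.
U+7B19 → 3-byte form E7 AC 99 at offsets 3–5.
U+22DA → 3-byte form E2 8B 9A at offsets 6–8.
U+019B → 2-byte form C6 9B at offsets 9–10.
U+0077 → 1-byte form 77 at offsets 11–11.
U+01A2 → 2-byte form C6 A2 at offsets 12–13.
U+92C8B → 4-byte form F2 92 B2 8B at offsets 14–17.
U+639A → 3-byte form E6 8E 9A at offsets 18–20.
Offset 18 falls in char 8's range; it's byte 1 of E6 8E 9A = 0xE6.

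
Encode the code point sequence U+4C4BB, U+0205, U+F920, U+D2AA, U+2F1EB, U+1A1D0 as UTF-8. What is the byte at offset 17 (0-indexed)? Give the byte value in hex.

U+4C4BB → 4-byte form F1 8C 92 BB at offsets 0–3.
U+0205 → 2-byte form C8 85 at offsets 4–5.
U+F920 → 3-byte form EF A4 A0 at offsets 6–8.
U+D2AA → 3-byte form ED 8A AA at offsets 9–11.
U+2F1EB → 4-byte form F0 AF 87 AB at offsets 12–15.
U+1A1D0 → 4-byte form F0 9A 87 90 at offsets 16–19.
Offset 17 falls in char 6's range; it's byte 2 of F0 9A 87 90 = 0x9A.

0x9A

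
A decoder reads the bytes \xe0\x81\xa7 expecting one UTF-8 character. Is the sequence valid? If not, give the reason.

invalid (overlong encoding)

Leading byte 0xE0 = 11100000 → 3-byte form.
Continuation bytes all match 10xxxxxx. Payload decodes to 0x67.
But 0x67 < 0x800, the minimum for a 3-byte sequence — this is an overlong encoding.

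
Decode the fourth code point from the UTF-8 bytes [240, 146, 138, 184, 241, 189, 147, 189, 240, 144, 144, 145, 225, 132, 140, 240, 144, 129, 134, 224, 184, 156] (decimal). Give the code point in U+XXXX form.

U+110C

Offset 0: leading byte 0xF0 = 11110000 → 4-byte char #1 = F0 92 8A B8.
Offset 4: leading byte 0xF1 = 11110001 → 4-byte char #2 = F1 BD 93 BD.
Offset 8: leading byte 0xF0 = 11110000 → 4-byte char #3 = F0 90 90 91.
Offset 12: leading byte 0xE1 = 11100001 → 3-byte char #4 = E1 84 8C.
Leading byte 0xE1 = 11100001 matches 1110xxxx → 3-byte sequence.
Byte 1: 0xE1 = 11100001, payload 0001 (4 bits).
Byte 2: 0x84 = 10000100 (10xxxxxx ✓), payload 000100.
Byte 3: 0x8C = 10001100 (10xxxxxx ✓), payload 001100.
Concatenate: 0001000100001100 = 0x110C (16 bits → U+110C).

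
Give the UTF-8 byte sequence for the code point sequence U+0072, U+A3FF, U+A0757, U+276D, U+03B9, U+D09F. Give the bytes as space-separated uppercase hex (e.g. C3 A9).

U+0072: 1-byte form → 72.
U+A3FF: 3-byte form → EA 8F BF.
U+A0757: 4-byte form → F2 A0 9D 97.
U+276D: 3-byte form → E2 9D AD.
U+03B9: 2-byte form → CE B9.
U+D09F: 3-byte form → ED 82 9F.
Concatenated (16 bytes): 72 EA 8F BF F2 A0 9D 97 E2 9D AD CE B9 ED 82 9F.

72 EA 8F BF F2 A0 9D 97 E2 9D AD CE B9 ED 82 9F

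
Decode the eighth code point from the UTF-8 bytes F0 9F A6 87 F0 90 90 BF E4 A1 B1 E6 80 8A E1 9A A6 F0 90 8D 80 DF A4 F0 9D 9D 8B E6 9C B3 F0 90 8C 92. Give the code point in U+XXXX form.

U+1D74B

Offset 0: leading byte 0xF0 = 11110000 → 4-byte char #1 = F0 9F A6 87.
Offset 4: leading byte 0xF0 = 11110000 → 4-byte char #2 = F0 90 90 BF.
Offset 8: leading byte 0xE4 = 11100100 → 3-byte char #3 = E4 A1 B1.
Offset 11: leading byte 0xE6 = 11100110 → 3-byte char #4 = E6 80 8A.
Offset 14: leading byte 0xE1 = 11100001 → 3-byte char #5 = E1 9A A6.
Offset 17: leading byte 0xF0 = 11110000 → 4-byte char #6 = F0 90 8D 80.
Offset 21: leading byte 0xDF = 11011111 → 2-byte char #7 = DF A4.
Offset 23: leading byte 0xF0 = 11110000 → 4-byte char #8 = F0 9D 9D 8B.
Leading byte 0xF0 = 11110000 matches 11110xxx → 4-byte sequence.
Byte 1: 0xF0 = 11110000, payload 000 (3 bits).
Byte 2: 0x9D = 10011101 (10xxxxxx ✓), payload 011101.
Byte 3: 0x9D = 10011101 (10xxxxxx ✓), payload 011101.
Byte 4: 0x8B = 10001011 (10xxxxxx ✓), payload 001011.
Concatenate: 000011101011101001011 = 0x1D74B (21 bits → U+1D74B).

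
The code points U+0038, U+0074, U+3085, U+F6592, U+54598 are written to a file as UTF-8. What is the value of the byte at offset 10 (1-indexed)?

1-indexed offset 10 is 0-indexed offset 9.
U+0038 → 1-byte form 38 at offsets 0–0.
U+0074 → 1-byte form 74 at offsets 1–1.
U+3085 → 3-byte form E3 82 85 at offsets 2–4.
U+F6592 → 4-byte form F3 B6 96 92 at offsets 5–8.
U+54598 → 4-byte form F1 94 96 98 at offsets 9–12.
Offset 9 falls in char 5's range; it's byte 1 of F1 94 96 98 = 0xF1.

0xF1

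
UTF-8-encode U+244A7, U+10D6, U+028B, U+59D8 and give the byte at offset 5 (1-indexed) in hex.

1-indexed offset 5 is 0-indexed offset 4.
U+244A7 → 4-byte form F0 A4 92 A7 at offsets 0–3.
U+10D6 → 3-byte form E1 83 96 at offsets 4–6.
Offset 4 falls in char 2's range; it's byte 1 of E1 83 96 = 0xE1.

0xE1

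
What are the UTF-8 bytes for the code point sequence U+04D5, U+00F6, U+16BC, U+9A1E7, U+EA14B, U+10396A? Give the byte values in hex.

U+04D5: 2-byte form → D3 95.
U+00F6: 2-byte form → C3 B6.
U+16BC: 3-byte form → E1 9A BC.
U+9A1E7: 4-byte form → F2 9A 87 A7.
U+EA14B: 4-byte form → F3 AA 85 8B.
U+10396A: 4-byte form → F4 83 A5 AA.
Concatenated (19 bytes): D3 95 C3 B6 E1 9A BC F2 9A 87 A7 F3 AA 85 8B F4 83 A5 AA.

D3 95 C3 B6 E1 9A BC F2 9A 87 A7 F3 AA 85 8B F4 83 A5 AA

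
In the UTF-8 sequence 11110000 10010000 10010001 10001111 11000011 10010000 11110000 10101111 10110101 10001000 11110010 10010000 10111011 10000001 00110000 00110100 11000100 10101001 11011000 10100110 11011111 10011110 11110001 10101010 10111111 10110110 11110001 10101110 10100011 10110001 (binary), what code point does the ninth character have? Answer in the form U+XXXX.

U+07DE

Offset 0: leading byte 0xF0 = 11110000 → 4-byte char #1 = F0 90 91 8F.
Offset 4: leading byte 0xC3 = 11000011 → 2-byte char #2 = C3 90.
Offset 6: leading byte 0xF0 = 11110000 → 4-byte char #3 = F0 AF B5 88.
Offset 10: leading byte 0xF2 = 11110010 → 4-byte char #4 = F2 90 BB 81.
Offset 14: leading byte 0x30 = 00110000 → 1-byte char #5 = 30.
Offset 15: leading byte 0x34 = 00110100 → 1-byte char #6 = 34.
Offset 16: leading byte 0xC4 = 11000100 → 2-byte char #7 = C4 A9.
Offset 18: leading byte 0xD8 = 11011000 → 2-byte char #8 = D8 A6.
Offset 20: leading byte 0xDF = 11011111 → 2-byte char #9 = DF 9E.
Leading byte 0xDF = 11011111 matches 110xxxxx → 2-byte sequence.
Byte 1: 0xDF = 11011111, payload 11111 (5 bits).
Byte 2: 0x9E = 10011110 (10xxxxxx ✓), payload 011110.
Concatenate: 11111011110 = 0x7DE (11 bits → U+07DE).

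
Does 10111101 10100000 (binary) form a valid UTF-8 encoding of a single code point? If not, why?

Byte 0xBD = 10111101 has the form 10xxxxxx — a continuation byte — but there is no preceding leading byte.

invalid (continuation byte with no leading byte)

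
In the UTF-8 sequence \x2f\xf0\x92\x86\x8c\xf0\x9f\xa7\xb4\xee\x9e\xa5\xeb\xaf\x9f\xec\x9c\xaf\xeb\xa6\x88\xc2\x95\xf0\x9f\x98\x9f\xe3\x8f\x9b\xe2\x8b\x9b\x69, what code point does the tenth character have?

Offset 0: leading byte 0x2F = 00101111 → 1-byte char #1 = 2F.
Offset 1: leading byte 0xF0 = 11110000 → 4-byte char #2 = F0 92 86 8C.
Offset 5: leading byte 0xF0 = 11110000 → 4-byte char #3 = F0 9F A7 B4.
Offset 9: leading byte 0xEE = 11101110 → 3-byte char #4 = EE 9E A5.
Offset 12: leading byte 0xEB = 11101011 → 3-byte char #5 = EB AF 9F.
Offset 15: leading byte 0xEC = 11101100 → 3-byte char #6 = EC 9C AF.
Offset 18: leading byte 0xEB = 11101011 → 3-byte char #7 = EB A6 88.
Offset 21: leading byte 0xC2 = 11000010 → 2-byte char #8 = C2 95.
Offset 23: leading byte 0xF0 = 11110000 → 4-byte char #9 = F0 9F 98 9F.
Offset 27: leading byte 0xE3 = 11100011 → 3-byte char #10 = E3 8F 9B.
Leading byte 0xE3 = 11100011 matches 1110xxxx → 3-byte sequence.
Byte 1: 0xE3 = 11100011, payload 0011 (4 bits).
Byte 2: 0x8F = 10001111 (10xxxxxx ✓), payload 001111.
Byte 3: 0x9B = 10011011 (10xxxxxx ✓), payload 011011.
Concatenate: 0011001111011011 = 0x33DB (16 bits → U+33DB).

U+33DB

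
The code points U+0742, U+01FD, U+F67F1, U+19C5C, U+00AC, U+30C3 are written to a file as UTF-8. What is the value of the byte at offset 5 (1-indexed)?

0xF3

1-indexed offset 5 is 0-indexed offset 4.
U+0742 → 2-byte form DD 82 at offsets 0–1.
U+01FD → 2-byte form C7 BD at offsets 2–3.
U+F67F1 → 4-byte form F3 B6 9F B1 at offsets 4–7.
Offset 4 falls in char 3's range; it's byte 1 of F3 B6 9F B1 = 0xF3.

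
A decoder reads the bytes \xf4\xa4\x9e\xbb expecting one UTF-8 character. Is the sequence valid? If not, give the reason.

invalid (encodes a value above U+10FFFF)

Leading byte 0xF4 = 11110100 → 4-byte form.
Payload = 0x1247BB, which exceeds U+10FFFF, the maximum Unicode code point. (Leading bytes F5–FF, or F4 followed by ≥ 0x90, are invalid.)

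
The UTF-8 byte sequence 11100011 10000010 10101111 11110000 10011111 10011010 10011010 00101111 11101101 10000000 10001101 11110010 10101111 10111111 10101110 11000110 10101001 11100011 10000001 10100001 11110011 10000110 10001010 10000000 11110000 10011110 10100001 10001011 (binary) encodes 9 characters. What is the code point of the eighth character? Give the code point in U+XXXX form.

Offset 0: leading byte 0xE3 = 11100011 → 3-byte char #1 = E3 82 AF.
Offset 3: leading byte 0xF0 = 11110000 → 4-byte char #2 = F0 9F 9A 9A.
Offset 7: leading byte 0x2F = 00101111 → 1-byte char #3 = 2F.
Offset 8: leading byte 0xED = 11101101 → 3-byte char #4 = ED 80 8D.
Offset 11: leading byte 0xF2 = 11110010 → 4-byte char #5 = F2 AF BF AE.
Offset 15: leading byte 0xC6 = 11000110 → 2-byte char #6 = C6 A9.
Offset 17: leading byte 0xE3 = 11100011 → 3-byte char #7 = E3 81 A1.
Offset 20: leading byte 0xF3 = 11110011 → 4-byte char #8 = F3 86 8A 80.
Leading byte 0xF3 = 11110011 matches 11110xxx → 4-byte sequence.
Byte 1: 0xF3 = 11110011, payload 011 (3 bits).
Byte 2: 0x86 = 10000110 (10xxxxxx ✓), payload 000110.
Byte 3: 0x8A = 10001010 (10xxxxxx ✓), payload 001010.
Byte 4: 0x80 = 10000000 (10xxxxxx ✓), payload 000000.
Concatenate: 011000110001010000000 = 0xC6280 (21 bits → U+C6280).

U+C6280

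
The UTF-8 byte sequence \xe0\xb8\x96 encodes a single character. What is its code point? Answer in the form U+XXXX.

U+0E16

Leading byte 0xE0 = 11100000 matches 1110xxxx → 3-byte sequence.
Byte 1: 0xE0 = 11100000, payload 0000 (4 bits).
Byte 2: 0xB8 = 10111000 (10xxxxxx ✓), payload 111000.
Byte 3: 0x96 = 10010110 (10xxxxxx ✓), payload 010110.
Concatenate: 0000111000010110 = 0xE16 (16 bits → U+0E16).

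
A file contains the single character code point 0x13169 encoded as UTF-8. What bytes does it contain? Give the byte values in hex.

F0 93 85 A9

U+13169 = 0x13169 = 78185 decimal. In range U+10000–U+10FFFF → 4-byte form: 11110xxx 10xxxxxx 10xxxxxx 10xxxxxx.
Binary (21 bits): 000010011000101101001.
Split 3+6+6+6: 000 | 010011 | 000101 | 101001.
Byte 1: 11110000 = 0xF0.
Byte 2: 10010011 = 0x93.
Byte 3: 10000101 = 0x85.
Byte 4: 10101001 = 0xA9.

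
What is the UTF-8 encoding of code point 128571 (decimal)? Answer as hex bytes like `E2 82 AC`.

F0 9F 98 BB

U+1F63B = 0x1F63B = 128571 decimal. In range U+10000–U+10FFFF → 4-byte form: 11110xxx 10xxxxxx 10xxxxxx 10xxxxxx.
Binary (21 bits): 000011111011000111011.
Split 3+6+6+6: 000 | 011111 | 011000 | 111011.
Byte 1: 11110000 = 0xF0.
Byte 2: 10011111 = 0x9F.
Byte 3: 10011000 = 0x98.
Byte 4: 10111011 = 0xBB.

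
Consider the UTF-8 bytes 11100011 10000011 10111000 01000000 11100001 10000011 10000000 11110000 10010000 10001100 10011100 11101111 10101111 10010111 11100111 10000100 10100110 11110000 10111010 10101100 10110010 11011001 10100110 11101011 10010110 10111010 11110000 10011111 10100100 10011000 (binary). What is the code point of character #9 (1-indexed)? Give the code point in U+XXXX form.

Offset 0: leading byte 0xE3 = 11100011 → 3-byte char #1 = E3 83 B8.
Offset 3: leading byte 0x40 = 01000000 → 1-byte char #2 = 40.
Offset 4: leading byte 0xE1 = 11100001 → 3-byte char #3 = E1 83 80.
Offset 7: leading byte 0xF0 = 11110000 → 4-byte char #4 = F0 90 8C 9C.
Offset 11: leading byte 0xEF = 11101111 → 3-byte char #5 = EF AF 97.
Offset 14: leading byte 0xE7 = 11100111 → 3-byte char #6 = E7 84 A6.
Offset 17: leading byte 0xF0 = 11110000 → 4-byte char #7 = F0 BA AC B2.
Offset 21: leading byte 0xD9 = 11011001 → 2-byte char #8 = D9 A6.
Offset 23: leading byte 0xEB = 11101011 → 3-byte char #9 = EB 96 BA.
Leading byte 0xEB = 11101011 matches 1110xxxx → 3-byte sequence.
Byte 1: 0xEB = 11101011, payload 1011 (4 bits).
Byte 2: 0x96 = 10010110 (10xxxxxx ✓), payload 010110.
Byte 3: 0xBA = 10111010 (10xxxxxx ✓), payload 111010.
Concatenate: 1011010110111010 = 0xB5BA (16 bits → U+B5BA).

U+B5BA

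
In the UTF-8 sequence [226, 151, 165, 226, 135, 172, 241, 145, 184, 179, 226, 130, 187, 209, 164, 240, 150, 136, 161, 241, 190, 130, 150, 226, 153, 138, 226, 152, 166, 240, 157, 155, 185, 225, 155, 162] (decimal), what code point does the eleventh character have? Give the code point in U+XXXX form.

Offset 0: leading byte 0xE2 = 11100010 → 3-byte char #1 = E2 97 A5.
Offset 3: leading byte 0xE2 = 11100010 → 3-byte char #2 = E2 87 AC.
Offset 6: leading byte 0xF1 = 11110001 → 4-byte char #3 = F1 91 B8 B3.
Offset 10: leading byte 0xE2 = 11100010 → 3-byte char #4 = E2 82 BB.
Offset 13: leading byte 0xD1 = 11010001 → 2-byte char #5 = D1 A4.
Offset 15: leading byte 0xF0 = 11110000 → 4-byte char #6 = F0 96 88 A1.
Offset 19: leading byte 0xF1 = 11110001 → 4-byte char #7 = F1 BE 82 96.
Offset 23: leading byte 0xE2 = 11100010 → 3-byte char #8 = E2 99 8A.
Offset 26: leading byte 0xE2 = 11100010 → 3-byte char #9 = E2 98 A6.
Offset 29: leading byte 0xF0 = 11110000 → 4-byte char #10 = F0 9D 9B B9.
Offset 33: leading byte 0xE1 = 11100001 → 3-byte char #11 = E1 9B A2.
Leading byte 0xE1 = 11100001 matches 1110xxxx → 3-byte sequence.
Byte 1: 0xE1 = 11100001, payload 0001 (4 bits).
Byte 2: 0x9B = 10011011 (10xxxxxx ✓), payload 011011.
Byte 3: 0xA2 = 10100010 (10xxxxxx ✓), payload 100010.
Concatenate: 0001011011100010 = 0x16E2 (16 bits → U+16E2).

U+16E2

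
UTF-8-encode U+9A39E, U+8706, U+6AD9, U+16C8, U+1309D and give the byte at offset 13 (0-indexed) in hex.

0xF0

U+9A39E → 4-byte form F2 9A 8E 9E at offsets 0–3.
U+8706 → 3-byte form E8 9C 86 at offsets 4–6.
U+6AD9 → 3-byte form E6 AB 99 at offsets 7–9.
U+16C8 → 3-byte form E1 9B 88 at offsets 10–12.
U+1309D → 4-byte form F0 93 82 9D at offsets 13–16.
Offset 13 falls in char 5's range; it's byte 1 of F0 93 82 9D = 0xF0.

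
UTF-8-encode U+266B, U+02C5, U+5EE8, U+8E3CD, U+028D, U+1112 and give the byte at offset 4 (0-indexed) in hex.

0x85

U+266B → 3-byte form E2 99 AB at offsets 0–2.
U+02C5 → 2-byte form CB 85 at offsets 3–4.
Offset 4 falls in char 2's range; it's byte 2 of CB 85 = 0x85.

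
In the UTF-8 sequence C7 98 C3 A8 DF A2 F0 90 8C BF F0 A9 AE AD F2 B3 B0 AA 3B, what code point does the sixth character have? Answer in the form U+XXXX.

Offset 0: leading byte 0xC7 = 11000111 → 2-byte char #1 = C7 98.
Offset 2: leading byte 0xC3 = 11000011 → 2-byte char #2 = C3 A8.
Offset 4: leading byte 0xDF = 11011111 → 2-byte char #3 = DF A2.
Offset 6: leading byte 0xF0 = 11110000 → 4-byte char #4 = F0 90 8C BF.
Offset 10: leading byte 0xF0 = 11110000 → 4-byte char #5 = F0 A9 AE AD.
Offset 14: leading byte 0xF2 = 11110010 → 4-byte char #6 = F2 B3 B0 AA.
Leading byte 0xF2 = 11110010 matches 11110xxx → 4-byte sequence.
Byte 1: 0xF2 = 11110010, payload 010 (3 bits).
Byte 2: 0xB3 = 10110011 (10xxxxxx ✓), payload 110011.
Byte 3: 0xB0 = 10110000 (10xxxxxx ✓), payload 110000.
Byte 4: 0xAA = 10101010 (10xxxxxx ✓), payload 101010.
Concatenate: 010110011110000101010 = 0xB3C2A (21 bits → U+B3C2A).

U+B3C2A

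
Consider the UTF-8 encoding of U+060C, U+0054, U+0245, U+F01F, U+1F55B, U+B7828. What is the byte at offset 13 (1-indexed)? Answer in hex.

1-indexed offset 13 is 0-indexed offset 12.
U+060C → 2-byte form D8 8C at offsets 0–1.
U+0054 → 1-byte form 54 at offsets 2–2.
U+0245 → 2-byte form C9 85 at offsets 3–4.
U+F01F → 3-byte form EF 80 9F at offsets 5–7.
U+1F55B → 4-byte form F0 9F 95 9B at offsets 8–11.
U+B7828 → 4-byte form F2 B7 A0 A8 at offsets 12–15.
Offset 12 falls in char 6's range; it's byte 1 of F2 B7 A0 A8 = 0xF2.

0xF2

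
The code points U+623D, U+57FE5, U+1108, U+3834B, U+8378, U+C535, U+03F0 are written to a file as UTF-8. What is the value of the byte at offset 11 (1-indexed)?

0xF0

1-indexed offset 11 is 0-indexed offset 10.
U+623D → 3-byte form E6 88 BD at offsets 0–2.
U+57FE5 → 4-byte form F1 97 BF A5 at offsets 3–6.
U+1108 → 3-byte form E1 84 88 at offsets 7–9.
U+3834B → 4-byte form F0 B8 8D 8B at offsets 10–13.
Offset 10 falls in char 4's range; it's byte 1 of F0 B8 8D 8B = 0xF0.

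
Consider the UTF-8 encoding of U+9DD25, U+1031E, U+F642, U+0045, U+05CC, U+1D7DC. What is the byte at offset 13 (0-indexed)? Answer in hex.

0x8C

U+9DD25 → 4-byte form F2 9D B4 A5 at offsets 0–3.
U+1031E → 4-byte form F0 90 8C 9E at offsets 4–7.
U+F642 → 3-byte form EF 99 82 at offsets 8–10.
U+0045 → 1-byte form 45 at offsets 11–11.
U+05CC → 2-byte form D7 8C at offsets 12–13.
Offset 13 falls in char 5's range; it's byte 2 of D7 8C = 0x8C.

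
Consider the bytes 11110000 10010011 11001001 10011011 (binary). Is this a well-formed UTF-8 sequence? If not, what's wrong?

Leading byte 0xF0 = 11110000 → 4-byte form.
Byte 3 is 0xC9 = 11001001, which is not 10xxxxxx — expected a continuation byte.

invalid (non-continuation byte where continuation expected)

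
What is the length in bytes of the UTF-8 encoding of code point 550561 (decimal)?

4

U+866A1 = 0x866A1. UTF-8 uses 1 byte below 0x80, 2 below 0x800, 3 below 0x10000, 4 up to 0x10FFFF. 0x866A1 is in U+10000–U+10FFFF → 4 bytes.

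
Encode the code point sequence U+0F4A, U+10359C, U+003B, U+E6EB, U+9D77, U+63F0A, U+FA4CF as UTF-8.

E0 BD 8A F4 83 96 9C 3B EE 9B AB E9 B5 B7 F1 A3 BC 8A F3 BA 93 8F

U+0F4A: 3-byte form → E0 BD 8A.
U+10359C: 4-byte form → F4 83 96 9C.
U+003B: 1-byte form → 3B.
U+E6EB: 3-byte form → EE 9B AB.
U+9D77: 3-byte form → E9 B5 B7.
U+63F0A: 4-byte form → F1 A3 BC 8A.
U+FA4CF: 4-byte form → F3 BA 93 8F.
Concatenated (22 bytes): E0 BD 8A F4 83 96 9C 3B EE 9B AB E9 B5 B7 F1 A3 BC 8A F3 BA 93 8F.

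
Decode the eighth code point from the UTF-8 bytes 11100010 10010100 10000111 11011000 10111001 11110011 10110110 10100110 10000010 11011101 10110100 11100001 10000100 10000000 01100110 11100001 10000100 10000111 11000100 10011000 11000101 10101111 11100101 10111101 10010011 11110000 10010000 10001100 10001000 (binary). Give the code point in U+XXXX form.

U+0118

Offset 0: leading byte 0xE2 = 11100010 → 3-byte char #1 = E2 94 87.
Offset 3: leading byte 0xD8 = 11011000 → 2-byte char #2 = D8 B9.
Offset 5: leading byte 0xF3 = 11110011 → 4-byte char #3 = F3 B6 A6 82.
Offset 9: leading byte 0xDD = 11011101 → 2-byte char #4 = DD B4.
Offset 11: leading byte 0xE1 = 11100001 → 3-byte char #5 = E1 84 80.
Offset 14: leading byte 0x66 = 01100110 → 1-byte char #6 = 66.
Offset 15: leading byte 0xE1 = 11100001 → 3-byte char #7 = E1 84 87.
Offset 18: leading byte 0xC4 = 11000100 → 2-byte char #8 = C4 98.
Leading byte 0xC4 = 11000100 matches 110xxxxx → 2-byte sequence.
Byte 1: 0xC4 = 11000100, payload 00100 (5 bits).
Byte 2: 0x98 = 10011000 (10xxxxxx ✓), payload 011000.
Concatenate: 00100011000 = 0x118 (11 bits → U+0118).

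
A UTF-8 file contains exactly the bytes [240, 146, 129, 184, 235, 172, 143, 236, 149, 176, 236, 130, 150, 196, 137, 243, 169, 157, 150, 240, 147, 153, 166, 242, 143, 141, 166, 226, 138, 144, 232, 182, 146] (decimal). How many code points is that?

Byte at offset 0: 0xF0 = 11110000 → 4-byte char (#1). Advance 4.
Byte at offset 4: 0xEB = 11101011 → 3-byte char (#2). Advance 3.
Byte at offset 7: 0xEC = 11101100 → 3-byte char (#3). Advance 3.
Byte at offset 10: 0xEC = 11101100 → 3-byte char (#4). Advance 3.
Byte at offset 13: 0xC4 = 11000100 → 2-byte char (#5). Advance 2.
Byte at offset 15: 0xF3 = 11110011 → 4-byte char (#6). Advance 4.
Byte at offset 19: 0xF0 = 11110000 → 4-byte char (#7). Advance 4.
Byte at offset 23: 0xF2 = 11110010 → 4-byte char (#8). Advance 4.
Byte at offset 27: 0xE2 = 11100010 → 3-byte char (#9). Advance 3.
Byte at offset 30: 0xE8 = 11101000 → 3-byte char (#10). Advance 3.
Reached end at offset 33 after 10 code points.

10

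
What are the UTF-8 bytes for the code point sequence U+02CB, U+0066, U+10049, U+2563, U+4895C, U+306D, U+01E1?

CB 8B 66 F0 90 81 89 E2 95 A3 F1 88 A5 9C E3 81 AD C7 A1

U+02CB: 2-byte form → CB 8B.
U+0066: 1-byte form → 66.
U+10049: 4-byte form → F0 90 81 89.
U+2563: 3-byte form → E2 95 A3.
U+4895C: 4-byte form → F1 88 A5 9C.
U+306D: 3-byte form → E3 81 AD.
U+01E1: 2-byte form → C7 A1.
Concatenated (19 bytes): CB 8B 66 F0 90 81 89 E2 95 A3 F1 88 A5 9C E3 81 AD C7 A1.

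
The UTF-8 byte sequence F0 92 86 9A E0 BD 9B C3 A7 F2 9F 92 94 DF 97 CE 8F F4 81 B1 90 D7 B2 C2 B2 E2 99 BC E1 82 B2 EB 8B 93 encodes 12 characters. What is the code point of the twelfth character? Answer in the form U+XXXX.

U+B2D3

Offset 0: leading byte 0xF0 = 11110000 → 4-byte char #1 = F0 92 86 9A.
Offset 4: leading byte 0xE0 = 11100000 → 3-byte char #2 = E0 BD 9B.
Offset 7: leading byte 0xC3 = 11000011 → 2-byte char #3 = C3 A7.
Offset 9: leading byte 0xF2 = 11110010 → 4-byte char #4 = F2 9F 92 94.
Offset 13: leading byte 0xDF = 11011111 → 2-byte char #5 = DF 97.
Offset 15: leading byte 0xCE = 11001110 → 2-byte char #6 = CE 8F.
Offset 17: leading byte 0xF4 = 11110100 → 4-byte char #7 = F4 81 B1 90.
Offset 21: leading byte 0xD7 = 11010111 → 2-byte char #8 = D7 B2.
Offset 23: leading byte 0xC2 = 11000010 → 2-byte char #9 = C2 B2.
Offset 25: leading byte 0xE2 = 11100010 → 3-byte char #10 = E2 99 BC.
Offset 28: leading byte 0xE1 = 11100001 → 3-byte char #11 = E1 82 B2.
Offset 31: leading byte 0xEB = 11101011 → 3-byte char #12 = EB 8B 93.
Leading byte 0xEB = 11101011 matches 1110xxxx → 3-byte sequence.
Byte 1: 0xEB = 11101011, payload 1011 (4 bits).
Byte 2: 0x8B = 10001011 (10xxxxxx ✓), payload 001011.
Byte 3: 0x93 = 10010011 (10xxxxxx ✓), payload 010011.
Concatenate: 1011001011010011 = 0xB2D3 (16 bits → U+B2D3).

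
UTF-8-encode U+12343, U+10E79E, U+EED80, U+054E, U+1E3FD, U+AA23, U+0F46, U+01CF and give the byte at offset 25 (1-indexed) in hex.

1-indexed offset 25 is 0-indexed offset 24.
U+12343 → 4-byte form F0 92 8D 83 at offsets 0–3.
U+10E79E → 4-byte form F4 8E 9E 9E at offsets 4–7.
U+EED80 → 4-byte form F3 AE B6 80 at offsets 8–11.
U+054E → 2-byte form D5 8E at offsets 12–13.
U+1E3FD → 4-byte form F0 9E 8F BD at offsets 14–17.
U+AA23 → 3-byte form EA A8 A3 at offsets 18–20.
U+0F46 → 3-byte form E0 BD 86 at offsets 21–23.
U+01CF → 2-byte form C7 8F at offsets 24–25.
Offset 24 falls in char 8's range; it's byte 1 of C7 8F = 0xC7.

0xC7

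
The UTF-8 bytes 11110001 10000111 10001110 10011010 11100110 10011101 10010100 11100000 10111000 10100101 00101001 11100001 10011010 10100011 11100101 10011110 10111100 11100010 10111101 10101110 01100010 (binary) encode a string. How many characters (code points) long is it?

Byte at offset 0: 0xF1 = 11110001 → 4-byte char (#1). Advance 4.
Byte at offset 4: 0xE6 = 11100110 → 3-byte char (#2). Advance 3.
Byte at offset 7: 0xE0 = 11100000 → 3-byte char (#3). Advance 3.
Byte at offset 10: 0x29 = 00101001 → 1-byte char (#4). Advance 1.
Byte at offset 11: 0xE1 = 11100001 → 3-byte char (#5). Advance 3.
Byte at offset 14: 0xE5 = 11100101 → 3-byte char (#6). Advance 3.
Byte at offset 17: 0xE2 = 11100010 → 3-byte char (#7). Advance 3.
Byte at offset 20: 0x62 = 01100010 → 1-byte char (#8). Advance 1.
Reached end at offset 21 after 8 code points.

8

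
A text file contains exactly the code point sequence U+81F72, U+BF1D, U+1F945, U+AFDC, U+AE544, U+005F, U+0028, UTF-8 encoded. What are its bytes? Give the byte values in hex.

F2 81 BD B2 EB BC 9D F0 9F A5 85 EA BF 9C F2 AE 95 84 5F 28

U+81F72: 4-byte form → F2 81 BD B2.
U+BF1D: 3-byte form → EB BC 9D.
U+1F945: 4-byte form → F0 9F A5 85.
U+AFDC: 3-byte form → EA BF 9C.
U+AE544: 4-byte form → F2 AE 95 84.
U+005F: 1-byte form → 5F.
U+0028: 1-byte form → 28.
Concatenated (20 bytes): F2 81 BD B2 EB BC 9D F0 9F A5 85 EA BF 9C F2 AE 95 84 5F 28.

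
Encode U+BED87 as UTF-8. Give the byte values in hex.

U+BED87 = 0xBED87 = 781703 decimal. In range U+10000–U+10FFFF → 4-byte form: 11110xxx 10xxxxxx 10xxxxxx 10xxxxxx.
Binary (21 bits): 010111110110110000111.
Split 3+6+6+6: 010 | 111110 | 110110 | 000111.
Byte 1: 11110010 = 0xF2.
Byte 2: 10111110 = 0xBE.
Byte 3: 10110110 = 0xB6.
Byte 4: 10000111 = 0x87.

F2 BE B6 87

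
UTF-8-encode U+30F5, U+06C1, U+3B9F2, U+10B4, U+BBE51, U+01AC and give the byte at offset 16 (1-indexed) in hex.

0x91

1-indexed offset 16 is 0-indexed offset 15.
U+30F5 → 3-byte form E3 83 B5 at offsets 0–2.
U+06C1 → 2-byte form DB 81 at offsets 3–4.
U+3B9F2 → 4-byte form F0 BB A7 B2 at offsets 5–8.
U+10B4 → 3-byte form E1 82 B4 at offsets 9–11.
U+BBE51 → 4-byte form F2 BB B9 91 at offsets 12–15.
Offset 15 falls in char 5's range; it's byte 4 of F2 BB B9 91 = 0x91.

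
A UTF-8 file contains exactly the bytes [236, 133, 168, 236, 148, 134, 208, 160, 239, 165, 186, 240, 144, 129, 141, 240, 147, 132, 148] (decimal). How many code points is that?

Byte at offset 0: 0xEC = 11101100 → 3-byte char (#1). Advance 3.
Byte at offset 3: 0xEC = 11101100 → 3-byte char (#2). Advance 3.
Byte at offset 6: 0xD0 = 11010000 → 2-byte char (#3). Advance 2.
Byte at offset 8: 0xEF = 11101111 → 3-byte char (#4). Advance 3.
Byte at offset 11: 0xF0 = 11110000 → 4-byte char (#5). Advance 4.
Byte at offset 15: 0xF0 = 11110000 → 4-byte char (#6). Advance 4.
Reached end at offset 19 after 6 code points.

6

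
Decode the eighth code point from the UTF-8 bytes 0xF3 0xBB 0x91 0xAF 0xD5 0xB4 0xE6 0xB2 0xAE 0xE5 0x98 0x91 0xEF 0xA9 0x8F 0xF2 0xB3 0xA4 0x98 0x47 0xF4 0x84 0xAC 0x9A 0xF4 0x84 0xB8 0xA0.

Offset 0: leading byte 0xF3 = 11110011 → 4-byte char #1 = F3 BB 91 AF.
Offset 4: leading byte 0xD5 = 11010101 → 2-byte char #2 = D5 B4.
Offset 6: leading byte 0xE6 = 11100110 → 3-byte char #3 = E6 B2 AE.
Offset 9: leading byte 0xE5 = 11100101 → 3-byte char #4 = E5 98 91.
Offset 12: leading byte 0xEF = 11101111 → 3-byte char #5 = EF A9 8F.
Offset 15: leading byte 0xF2 = 11110010 → 4-byte char #6 = F2 B3 A4 98.
Offset 19: leading byte 0x47 = 01000111 → 1-byte char #7 = 47.
Offset 20: leading byte 0xF4 = 11110100 → 4-byte char #8 = F4 84 AC 9A.
Leading byte 0xF4 = 11110100 matches 11110xxx → 4-byte sequence.
Byte 1: 0xF4 = 11110100, payload 100 (3 bits).
Byte 2: 0x84 = 10000100 (10xxxxxx ✓), payload 000100.
Byte 3: 0xAC = 10101100 (10xxxxxx ✓), payload 101100.
Byte 4: 0x9A = 10011010 (10xxxxxx ✓), payload 011010.
Concatenate: 100000100101100011010 = 0x104B1A (21 bits → U+104B1A).

U+104B1A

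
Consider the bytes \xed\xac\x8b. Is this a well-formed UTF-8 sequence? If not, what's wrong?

invalid (encodes a surrogate (U+D800–U+DFFF))

Structurally a 3-byte sequence; payload = 0xDB0B.
But 0xDB0B is in U+D800–U+DFFF, the surrogate range. Surrogates are not Unicode scalar values and are forbidden in UTF-8.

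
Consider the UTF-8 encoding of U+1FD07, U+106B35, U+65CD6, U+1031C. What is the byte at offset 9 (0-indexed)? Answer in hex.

0xA5

U+1FD07 → 4-byte form F0 9F B4 87 at offsets 0–3.
U+106B35 → 4-byte form F4 86 AC B5 at offsets 4–7.
U+65CD6 → 4-byte form F1 A5 B3 96 at offsets 8–11.
Offset 9 falls in char 3's range; it's byte 2 of F1 A5 B3 96 = 0xA5.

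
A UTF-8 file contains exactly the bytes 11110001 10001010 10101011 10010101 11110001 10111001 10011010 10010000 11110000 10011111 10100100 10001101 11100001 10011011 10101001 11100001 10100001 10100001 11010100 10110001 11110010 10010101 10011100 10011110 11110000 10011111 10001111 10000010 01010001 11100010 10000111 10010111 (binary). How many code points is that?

10

Byte at offset 0: 0xF1 = 11110001 → 4-byte char (#1). Advance 4.
Byte at offset 4: 0xF1 = 11110001 → 4-byte char (#2). Advance 4.
Byte at offset 8: 0xF0 = 11110000 → 4-byte char (#3). Advance 4.
Byte at offset 12: 0xE1 = 11100001 → 3-byte char (#4). Advance 3.
Byte at offset 15: 0xE1 = 11100001 → 3-byte char (#5). Advance 3.
Byte at offset 18: 0xD4 = 11010100 → 2-byte char (#6). Advance 2.
Byte at offset 20: 0xF2 = 11110010 → 4-byte char (#7). Advance 4.
Byte at offset 24: 0xF0 = 11110000 → 4-byte char (#8). Advance 4.
Byte at offset 28: 0x51 = 01010001 → 1-byte char (#9). Advance 1.
Byte at offset 29: 0xE2 = 11100010 → 3-byte char (#10). Advance 3.
Reached end at offset 32 after 10 code points.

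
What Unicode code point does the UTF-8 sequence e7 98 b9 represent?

U+7639

Leading byte 0xE7 = 11100111 matches 1110xxxx → 3-byte sequence.
Byte 1: 0xE7 = 11100111, payload 0111 (4 bits).
Byte 2: 0x98 = 10011000 (10xxxxxx ✓), payload 011000.
Byte 3: 0xB9 = 10111001 (10xxxxxx ✓), payload 111001.
Concatenate: 0111011000111001 = 0x7639 (16 bits → U+7639).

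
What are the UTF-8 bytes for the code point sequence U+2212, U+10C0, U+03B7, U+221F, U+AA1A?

U+2212: 3-byte form → E2 88 92.
U+10C0: 3-byte form → E1 83 80.
U+03B7: 2-byte form → CE B7.
U+221F: 3-byte form → E2 88 9F.
U+AA1A: 3-byte form → EA A8 9A.
Concatenated (14 bytes): E2 88 92 E1 83 80 CE B7 E2 88 9F EA A8 9A.

E2 88 92 E1 83 80 CE B7 E2 88 9F EA A8 9A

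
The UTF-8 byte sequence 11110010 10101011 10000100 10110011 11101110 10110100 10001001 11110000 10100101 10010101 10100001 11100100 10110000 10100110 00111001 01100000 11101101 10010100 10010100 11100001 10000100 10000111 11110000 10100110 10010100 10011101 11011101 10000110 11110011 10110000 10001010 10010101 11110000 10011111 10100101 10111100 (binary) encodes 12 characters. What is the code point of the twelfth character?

Offset 0: leading byte 0xF2 = 11110010 → 4-byte char #1 = F2 AB 84 B3.
Offset 4: leading byte 0xEE = 11101110 → 3-byte char #2 = EE B4 89.
Offset 7: leading byte 0xF0 = 11110000 → 4-byte char #3 = F0 A5 95 A1.
Offset 11: leading byte 0xE4 = 11100100 → 3-byte char #4 = E4 B0 A6.
Offset 14: leading byte 0x39 = 00111001 → 1-byte char #5 = 39.
Offset 15: leading byte 0x60 = 01100000 → 1-byte char #6 = 60.
Offset 16: leading byte 0xED = 11101101 → 3-byte char #7 = ED 94 94.
Offset 19: leading byte 0xE1 = 11100001 → 3-byte char #8 = E1 84 87.
Offset 22: leading byte 0xF0 = 11110000 → 4-byte char #9 = F0 A6 94 9D.
Offset 26: leading byte 0xDD = 11011101 → 2-byte char #10 = DD 86.
Offset 28: leading byte 0xF3 = 11110011 → 4-byte char #11 = F3 B0 8A 95.
Offset 32: leading byte 0xF0 = 11110000 → 4-byte char #12 = F0 9F A5 BC.
Leading byte 0xF0 = 11110000 matches 11110xxx → 4-byte sequence.
Byte 1: 0xF0 = 11110000, payload 000 (3 bits).
Byte 2: 0x9F = 10011111 (10xxxxxx ✓), payload 011111.
Byte 3: 0xA5 = 10100101 (10xxxxxx ✓), payload 100101.
Byte 4: 0xBC = 10111100 (10xxxxxx ✓), payload 111100.
Concatenate: 000011111100101111100 = 0x1F97C (21 bits → U+1F97C).

U+1F97C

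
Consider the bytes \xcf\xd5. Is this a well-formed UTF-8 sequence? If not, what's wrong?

invalid (non-continuation byte where continuation expected)

Leading byte 0xCF = 11001111 → 2-byte form.
Byte 2 is 0xD5 = 11010101, which is not 10xxxxxx — expected a continuation byte.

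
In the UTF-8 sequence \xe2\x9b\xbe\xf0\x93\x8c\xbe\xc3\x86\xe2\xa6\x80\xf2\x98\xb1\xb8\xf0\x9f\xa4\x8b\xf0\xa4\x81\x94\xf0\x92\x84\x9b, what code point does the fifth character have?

U+98C78

Offset 0: leading byte 0xE2 = 11100010 → 3-byte char #1 = E2 9B BE.
Offset 3: leading byte 0xF0 = 11110000 → 4-byte char #2 = F0 93 8C BE.
Offset 7: leading byte 0xC3 = 11000011 → 2-byte char #3 = C3 86.
Offset 9: leading byte 0xE2 = 11100010 → 3-byte char #4 = E2 A6 80.
Offset 12: leading byte 0xF2 = 11110010 → 4-byte char #5 = F2 98 B1 B8.
Leading byte 0xF2 = 11110010 matches 11110xxx → 4-byte sequence.
Byte 1: 0xF2 = 11110010, payload 010 (3 bits).
Byte 2: 0x98 = 10011000 (10xxxxxx ✓), payload 011000.
Byte 3: 0xB1 = 10110001 (10xxxxxx ✓), payload 110001.
Byte 4: 0xB8 = 10111000 (10xxxxxx ✓), payload 111000.
Concatenate: 010011000110001111000 = 0x98C78 (21 bits → U+98C78).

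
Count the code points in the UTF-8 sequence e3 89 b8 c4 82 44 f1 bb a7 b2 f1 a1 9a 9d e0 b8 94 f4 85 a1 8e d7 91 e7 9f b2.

9

Byte at offset 0: 0xE3 = 11100011 → 3-byte char (#1). Advance 3.
Byte at offset 3: 0xC4 = 11000100 → 2-byte char (#2). Advance 2.
Byte at offset 5: 0x44 = 01000100 → 1-byte char (#3). Advance 1.
Byte at offset 6: 0xF1 = 11110001 → 4-byte char (#4). Advance 4.
Byte at offset 10: 0xF1 = 11110001 → 4-byte char (#5). Advance 4.
Byte at offset 14: 0xE0 = 11100000 → 3-byte char (#6). Advance 3.
Byte at offset 17: 0xF4 = 11110100 → 4-byte char (#7). Advance 4.
Byte at offset 21: 0xD7 = 11010111 → 2-byte char (#8). Advance 2.
Byte at offset 23: 0xE7 = 11100111 → 3-byte char (#9). Advance 3.
Reached end at offset 26 after 9 code points.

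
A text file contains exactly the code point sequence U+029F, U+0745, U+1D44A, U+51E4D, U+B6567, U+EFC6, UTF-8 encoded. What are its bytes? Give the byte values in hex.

CA 9F DD 85 F0 9D 91 8A F1 91 B9 8D F2 B6 95 A7 EE BF 86

U+029F: 2-byte form → CA 9F.
U+0745: 2-byte form → DD 85.
U+1D44A: 4-byte form → F0 9D 91 8A.
U+51E4D: 4-byte form → F1 91 B9 8D.
U+B6567: 4-byte form → F2 B6 95 A7.
U+EFC6: 3-byte form → EE BF 86.
Concatenated (19 bytes): CA 9F DD 85 F0 9D 91 8A F1 91 B9 8D F2 B6 95 A7 EE BF 86.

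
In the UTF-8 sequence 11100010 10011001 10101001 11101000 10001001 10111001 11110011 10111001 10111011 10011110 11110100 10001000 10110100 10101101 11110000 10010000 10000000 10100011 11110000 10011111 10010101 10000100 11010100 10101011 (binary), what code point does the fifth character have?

U+10023

Offset 0: leading byte 0xE2 = 11100010 → 3-byte char #1 = E2 99 A9.
Offset 3: leading byte 0xE8 = 11101000 → 3-byte char #2 = E8 89 B9.
Offset 6: leading byte 0xF3 = 11110011 → 4-byte char #3 = F3 B9 BB 9E.
Offset 10: leading byte 0xF4 = 11110100 → 4-byte char #4 = F4 88 B4 AD.
Offset 14: leading byte 0xF0 = 11110000 → 4-byte char #5 = F0 90 80 A3.
Leading byte 0xF0 = 11110000 matches 11110xxx → 4-byte sequence.
Byte 1: 0xF0 = 11110000, payload 000 (3 bits).
Byte 2: 0x90 = 10010000 (10xxxxxx ✓), payload 010000.
Byte 3: 0x80 = 10000000 (10xxxxxx ✓), payload 000000.
Byte 4: 0xA3 = 10100011 (10xxxxxx ✓), payload 100011.
Concatenate: 000010000000000100011 = 0x10023 (21 bits → U+10023).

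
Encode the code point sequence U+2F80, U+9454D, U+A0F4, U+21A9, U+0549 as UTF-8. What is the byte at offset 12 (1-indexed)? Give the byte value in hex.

1-indexed offset 12 is 0-indexed offset 11.
U+2F80 → 3-byte form E2 BE 80 at offsets 0–2.
U+9454D → 4-byte form F2 94 95 8D at offsets 3–6.
U+A0F4 → 3-byte form EA 83 B4 at offsets 7–9.
U+21A9 → 3-byte form E2 86 A9 at offsets 10–12.
Offset 11 falls in char 4's range; it's byte 2 of E2 86 A9 = 0x86.

0x86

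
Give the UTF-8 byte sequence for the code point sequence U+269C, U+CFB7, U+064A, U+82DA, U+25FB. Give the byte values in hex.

E2 9A 9C EC BE B7 D9 8A E8 8B 9A E2 97 BB

U+269C: 3-byte form → E2 9A 9C.
U+CFB7: 3-byte form → EC BE B7.
U+064A: 2-byte form → D9 8A.
U+82DA: 3-byte form → E8 8B 9A.
U+25FB: 3-byte form → E2 97 BB.
Concatenated (14 bytes): E2 9A 9C EC BE B7 D9 8A E8 8B 9A E2 97 BB.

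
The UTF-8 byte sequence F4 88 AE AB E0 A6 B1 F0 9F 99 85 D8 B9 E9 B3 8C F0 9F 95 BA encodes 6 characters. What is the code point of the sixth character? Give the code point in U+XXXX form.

U+1F57A

Offset 0: leading byte 0xF4 = 11110100 → 4-byte char #1 = F4 88 AE AB.
Offset 4: leading byte 0xE0 = 11100000 → 3-byte char #2 = E0 A6 B1.
Offset 7: leading byte 0xF0 = 11110000 → 4-byte char #3 = F0 9F 99 85.
Offset 11: leading byte 0xD8 = 11011000 → 2-byte char #4 = D8 B9.
Offset 13: leading byte 0xE9 = 11101001 → 3-byte char #5 = E9 B3 8C.
Offset 16: leading byte 0xF0 = 11110000 → 4-byte char #6 = F0 9F 95 BA.
Leading byte 0xF0 = 11110000 matches 11110xxx → 4-byte sequence.
Byte 1: 0xF0 = 11110000, payload 000 (3 bits).
Byte 2: 0x9F = 10011111 (10xxxxxx ✓), payload 011111.
Byte 3: 0x95 = 10010101 (10xxxxxx ✓), payload 010101.
Byte 4: 0xBA = 10111010 (10xxxxxx ✓), payload 111010.
Concatenate: 000011111010101111010 = 0x1F57A (21 bits → U+1F57A).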